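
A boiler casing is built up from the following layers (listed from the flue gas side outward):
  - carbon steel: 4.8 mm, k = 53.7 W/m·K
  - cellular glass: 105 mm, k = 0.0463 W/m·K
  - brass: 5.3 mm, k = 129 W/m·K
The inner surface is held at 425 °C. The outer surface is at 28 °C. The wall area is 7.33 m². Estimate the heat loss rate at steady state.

Q ≈ 1280 W

Series thermal resistances:
R_carbon steel = L/(kA) = 0.0048/(53.7×7.33) = 1.219×10^-5 K/W
R_cellular glass = L/(kA) = 0.105/(0.0463×7.33) = 0.3094 K/W
R_brass = L/(kA) = 0.0053/(129×7.33) = 5.605×10^-6 K/W
R_total = 0.3094 K/W
Q = ΔT / R_total = 397 / 0.3094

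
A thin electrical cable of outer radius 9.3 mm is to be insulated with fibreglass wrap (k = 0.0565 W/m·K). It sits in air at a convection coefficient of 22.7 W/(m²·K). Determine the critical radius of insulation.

r_cr ≈ 2.49 mm

For a cylinder r_cr = k/h = 0.0565/22.7
r_cr = 2.49 mm; since the bare radius (9.3 mm) is above r_cr, any added insulation will reduce heat loss.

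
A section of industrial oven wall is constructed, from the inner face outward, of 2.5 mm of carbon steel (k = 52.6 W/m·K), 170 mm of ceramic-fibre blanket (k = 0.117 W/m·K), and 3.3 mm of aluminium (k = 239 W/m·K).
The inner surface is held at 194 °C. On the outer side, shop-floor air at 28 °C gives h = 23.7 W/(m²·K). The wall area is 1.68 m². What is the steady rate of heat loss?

Q ≈ 187 W

Thermal resistances in series:
R_carbon steel = L/(kA) = 0.0025/(52.6×1.68) = 2.829×10^-5 K/W
R_ceramic-fibre blanket = L/(kA) = 0.17/(0.117×1.68) = 0.8649 K/W
R_aluminium = L/(kA) = 0.0033/(239×1.68) = 8.219×10^-6 K/W
R_outer film = 1/(h_o·A) = 1/(23.7×1.68) = 0.02512 K/W
R_total = 0.89 K/W
Q = ΔT / R_total = 166 / 0.89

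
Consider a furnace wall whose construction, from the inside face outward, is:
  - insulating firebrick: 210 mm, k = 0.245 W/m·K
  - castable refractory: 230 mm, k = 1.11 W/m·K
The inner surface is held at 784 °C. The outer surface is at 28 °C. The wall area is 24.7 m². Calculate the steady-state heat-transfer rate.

Q ≈ 17500 W

Thermal resistances in series:
R_insulating firebrick = L/(kA) = 0.21/(0.245×24.7) = 0.0347 K/W
R_castable refractory = L/(kA) = 0.23/(1.11×24.7) = 0.008389 K/W
R_total = 0.04309 K/W
Q = ΔT / R_total = 756 / 0.04309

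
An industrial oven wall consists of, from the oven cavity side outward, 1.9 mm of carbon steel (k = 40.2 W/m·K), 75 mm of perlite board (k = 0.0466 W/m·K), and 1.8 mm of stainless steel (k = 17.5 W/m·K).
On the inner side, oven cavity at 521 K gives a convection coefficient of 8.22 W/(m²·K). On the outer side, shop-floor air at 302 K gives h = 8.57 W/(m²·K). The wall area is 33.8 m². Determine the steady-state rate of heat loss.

Model the wall as resistances in series:
R_inner film = 1/(h_i·A) = 1/(8.22×33.8) = 0.003599 K/W
R_carbon steel = L/(kA) = 0.0019/(40.2×33.8) = 1.398×10^-6 K/W
R_perlite board = L/(kA) = 0.075/(0.0466×33.8) = 0.04762 K/W
R_stainless steel = L/(kA) = 0.0018/(17.5×33.8) = 3.043×10^-6 K/W
R_outer film = 1/(h_o·A) = 1/(8.57×33.8) = 0.003452 K/W
R_total = 0.05467 K/W
Q = ΔT / R_total = 219 / 0.05467

Q ≈ 4010 W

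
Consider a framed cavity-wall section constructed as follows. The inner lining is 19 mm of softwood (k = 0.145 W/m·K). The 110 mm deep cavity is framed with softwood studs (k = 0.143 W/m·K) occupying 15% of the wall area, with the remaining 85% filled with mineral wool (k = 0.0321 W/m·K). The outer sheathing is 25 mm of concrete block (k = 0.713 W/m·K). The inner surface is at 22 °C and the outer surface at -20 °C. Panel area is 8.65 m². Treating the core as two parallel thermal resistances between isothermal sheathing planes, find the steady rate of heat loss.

Sheathing layers in series; stud and cavity paths in parallel between them.
R_inner = 0.019/(0.145×8.65) = 0.01515 K/W
R_stud  = 0.11/(0.143×0.15×8.65) = 0.5929 K/W
R_cav   = 0.11/(0.0321×0.85×8.65) = 0.4661 K/W
1/R_core = 1/R_stud + 1/R_cav → R_core = 0.2609 K/W
R_outer = 0.025/(0.713×8.65) = 0.004054 K/W
R_total = 0.2801 K/W
Q = ΔT/R_total = 42/0.2801

Q ≈ 150 W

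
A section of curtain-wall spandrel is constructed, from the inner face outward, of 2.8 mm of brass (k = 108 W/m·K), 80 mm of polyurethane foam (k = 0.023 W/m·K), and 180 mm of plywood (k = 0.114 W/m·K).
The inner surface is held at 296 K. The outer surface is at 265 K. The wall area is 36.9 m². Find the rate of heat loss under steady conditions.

Q ≈ 226 W

Thermal resistances in series:
R_brass = L/(kA) = 0.0028/(108×36.9) = 7.026×10^-7 K/W
R_polyurethane foam = L/(kA) = 0.08/(0.023×36.9) = 0.09426 K/W
R_plywood = L/(kA) = 0.18/(0.114×36.9) = 0.04279 K/W
R_total = 0.1371 K/W
Q = ΔT / R_total = 31 / 0.1371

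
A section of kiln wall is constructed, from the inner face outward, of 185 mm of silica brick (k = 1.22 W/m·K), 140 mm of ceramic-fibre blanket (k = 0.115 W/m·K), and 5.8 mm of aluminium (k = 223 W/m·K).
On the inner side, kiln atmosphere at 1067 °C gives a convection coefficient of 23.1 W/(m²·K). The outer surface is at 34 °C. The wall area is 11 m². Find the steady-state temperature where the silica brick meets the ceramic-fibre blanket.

Using the resistance-network approach (series):
R_inner film = 1/(h_i·A) = 1/(23.1×11) = 0.003935 K/W
R_silica brick = L/(kA) = 0.185/(1.22×11) = 0.01379 K/W
R_ceramic-fibre blanket = L/(kA) = 0.14/(0.115×11) = 0.1107 K/W
R_aluminium = L/(kA) = 0.0058/(223×11) = 2.364×10^-6 K/W
R_total = 0.1284 K/W;  Q = ΔT/R_total = 1033/0.1284 = 8045 W
T_interface = T_inner − Q·ΣR(inner→interface) = 1067 − 8050×0.01772

T ≈ 924 °C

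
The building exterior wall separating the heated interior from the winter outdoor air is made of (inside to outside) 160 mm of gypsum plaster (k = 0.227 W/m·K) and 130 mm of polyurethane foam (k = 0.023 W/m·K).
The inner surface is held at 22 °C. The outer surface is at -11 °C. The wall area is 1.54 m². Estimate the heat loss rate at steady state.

Q ≈ 7.99 W

Series thermal resistances:
R_gypsum plaster = L/(kA) = 0.16/(0.227×1.54) = 0.4577 K/W
R_polyurethane foam = L/(kA) = 0.13/(0.023×1.54) = 3.67 K/W
R_total = 4.128 K/W
Q = ΔT / R_total = 33 / 4.128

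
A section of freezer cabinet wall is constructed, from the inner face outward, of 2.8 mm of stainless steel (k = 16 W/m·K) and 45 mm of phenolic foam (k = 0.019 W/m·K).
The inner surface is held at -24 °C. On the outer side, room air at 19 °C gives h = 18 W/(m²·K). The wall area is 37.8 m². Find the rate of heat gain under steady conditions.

Q ≈ 671 W

Model the wall as resistances in series:
R_stainless steel = L/(kA) = 0.0028/(16×37.8) = 4.63×10^-6 K/W
R_phenolic foam = L/(kA) = 0.045/(0.019×37.8) = 0.06266 K/W
R_outer film = 1/(h_o·A) = 1/(18×37.8) = 0.00147 K/W
R_total = 0.06413 K/W
Q = ΔT / R_total = 43 / 0.06413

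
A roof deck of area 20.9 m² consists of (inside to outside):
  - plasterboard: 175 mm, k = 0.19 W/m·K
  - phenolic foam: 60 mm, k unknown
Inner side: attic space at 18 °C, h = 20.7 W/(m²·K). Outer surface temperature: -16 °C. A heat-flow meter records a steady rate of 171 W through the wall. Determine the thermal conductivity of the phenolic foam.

k ≈ 0.0188 W/(m·K)

Thermal resistances in series:
R_inner film = 1/(h_i·A) = 1/(20.7×20.9) = 0.002311 K/W
R_plasterboard = L/(kA) = 0.175/(0.19×20.9) = 0.04407 K/W
Sum of known resistances R_other = 0.04638 K/W
Total R = ΔT/Q = 34/171 = 0.1988 K/W
R_phenolic foam = R_total − R_other = 0.1524 K/W
k = L/(R·A) = 0.06/(0.1524×20.9)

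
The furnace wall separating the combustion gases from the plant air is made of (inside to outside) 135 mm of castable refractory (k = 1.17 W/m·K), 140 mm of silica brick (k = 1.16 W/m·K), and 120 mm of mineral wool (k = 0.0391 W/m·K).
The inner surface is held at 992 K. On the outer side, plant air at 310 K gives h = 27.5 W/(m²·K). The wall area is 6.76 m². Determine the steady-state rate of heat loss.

Model the wall as resistances in series:
R_castable refractory = L/(kA) = 0.135/(1.17×6.76) = 0.01707 K/W
R_silica brick = L/(kA) = 0.14/(1.16×6.76) = 0.01785 K/W
R_mineral wool = L/(kA) = 0.12/(0.0391×6.76) = 0.454 K/W
R_outer film = 1/(h_o·A) = 1/(27.5×6.76) = 0.005379 K/W
R_total = 0.4943 K/W
Q = ΔT / R_total = 682 / 0.4943

Q ≈ 1380 W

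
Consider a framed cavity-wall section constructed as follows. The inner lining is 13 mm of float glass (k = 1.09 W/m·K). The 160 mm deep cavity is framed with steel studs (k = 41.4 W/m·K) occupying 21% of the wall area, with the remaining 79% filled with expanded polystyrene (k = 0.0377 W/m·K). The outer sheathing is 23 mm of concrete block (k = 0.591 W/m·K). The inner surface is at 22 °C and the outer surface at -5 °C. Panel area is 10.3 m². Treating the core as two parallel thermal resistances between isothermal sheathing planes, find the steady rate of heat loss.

Sheathing layers in series; stud and cavity paths in parallel between them.
R_inner = 0.013/(1.09×10.3) = 0.001158 K/W
R_stud  = 0.16/(41.4×0.21×10.3) = 0.001787 K/W
R_cav   = 0.16/(0.0377×0.79×10.3) = 0.5216 K/W
1/R_core = 1/R_stud + 1/R_cav → R_core = 0.001781 K/W
R_outer = 0.023/(0.591×10.3) = 0.003778 K/W
R_total = 0.006717 K/W
Q = ΔT/R_total = 27/0.006717

Q ≈ 4020 W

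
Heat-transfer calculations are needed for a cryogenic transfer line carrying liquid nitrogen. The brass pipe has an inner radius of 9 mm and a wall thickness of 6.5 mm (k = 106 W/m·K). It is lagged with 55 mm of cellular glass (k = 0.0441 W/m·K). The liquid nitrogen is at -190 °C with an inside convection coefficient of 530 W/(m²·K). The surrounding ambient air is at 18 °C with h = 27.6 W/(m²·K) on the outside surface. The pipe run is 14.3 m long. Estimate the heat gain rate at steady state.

Q ≈ 533 W

Radial resistances (cylindrical: R_cond = ln(r_o/r_i)/(2πkL), R_conv = 1/(h·2πrL)):
R_inner film = 1/(h_i·2πr₁L) = 1/(530×2π×0.009×14.3) = 0.002333 K/W
R_brass pipe wall = ln(15.5/9)/(2π×106×14.3) = 5.708×10^-5 K/W
R_cellular glass = ln(70.5/15.5)/(2π×0.0441×14.3) = 0.3823 K/W
R_outer film = 1/(h_o·2πr_oL) = 1/(27.6×2π×0.0705×14.3) = 0.00572 K/W
R_total = 0.3904 K/W
Q = ΔT/R_total = 208/0.3904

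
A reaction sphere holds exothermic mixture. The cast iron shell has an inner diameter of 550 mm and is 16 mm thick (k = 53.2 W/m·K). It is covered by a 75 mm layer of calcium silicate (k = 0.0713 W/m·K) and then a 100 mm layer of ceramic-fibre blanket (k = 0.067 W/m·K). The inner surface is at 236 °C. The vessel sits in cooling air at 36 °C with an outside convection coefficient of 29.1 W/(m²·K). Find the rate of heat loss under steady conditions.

For a spherical shell R = (1/r₁ − 1/r₂)/(4πk); film R = 1/(h·4πr²). In series:
R_cast iron shell = (1/0.275 − 1/0.291)/(4π×53.2) = 2.991×10^-4 K/W
R_calcium silicate = (1/0.291 − 1/0.366)/(4π×0.0713) = 0.7859 K/W
R_ceramic-fibre blanket = (1/0.366 − 1/0.466)/(4π×0.067) = 0.6964 K/W
R_outer film = 1/(h·4πr_o²) = 1/(29.1×4π×0.466²) = 0.01259 K/W
R_total = 1.495 K/W
Q = ΔT/R_total = 200/1.495

Q ≈ 134 W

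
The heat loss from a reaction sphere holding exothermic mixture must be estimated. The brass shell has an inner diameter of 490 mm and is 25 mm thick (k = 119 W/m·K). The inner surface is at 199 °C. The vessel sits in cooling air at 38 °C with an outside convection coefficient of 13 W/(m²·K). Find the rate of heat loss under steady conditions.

For a spherical shell R = (1/r₁ − 1/r₂)/(4πk); film R = 1/(h·4πr²). In series:
R_brass shell = (1/0.245 − 1/0.27)/(4π×119) = 2.527×10^-4 K/W
R_outer film = 1/(h·4πr_o²) = 1/(13×4π×0.27²) = 0.08397 K/W
R_total = 0.08422 K/W
Q = ΔT/R_total = 161/0.08422

Q ≈ 1910 W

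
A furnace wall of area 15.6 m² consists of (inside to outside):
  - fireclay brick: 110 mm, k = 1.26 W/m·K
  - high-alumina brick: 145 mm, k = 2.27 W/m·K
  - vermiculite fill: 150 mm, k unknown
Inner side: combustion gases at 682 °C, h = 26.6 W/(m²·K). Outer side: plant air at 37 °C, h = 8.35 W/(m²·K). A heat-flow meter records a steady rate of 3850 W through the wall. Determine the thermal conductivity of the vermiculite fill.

k ≈ 0.0651 W/(m·K)

Treating each layer as a thermal resistance in series:
R_inner film = 1/(h_i·A) = 1/(26.6×15.6) = 0.00241 K/W
R_fireclay brick = L/(kA) = 0.11/(1.26×15.6) = 0.005596 K/W
R_high-alumina brick = L/(kA) = 0.145/(2.27×15.6) = 0.004095 K/W
R_outer film = 1/(h_o·A) = 1/(8.35×15.6) = 0.007677 K/W
Sum of known resistances R_other = 0.01978 K/W
Total R = ΔT/Q = 645/3850 = 0.1675 K/W
R_vermiculite fill = R_total − R_other = 0.1478 K/W
k = L/(R·A) = 0.15/(0.1478×15.6)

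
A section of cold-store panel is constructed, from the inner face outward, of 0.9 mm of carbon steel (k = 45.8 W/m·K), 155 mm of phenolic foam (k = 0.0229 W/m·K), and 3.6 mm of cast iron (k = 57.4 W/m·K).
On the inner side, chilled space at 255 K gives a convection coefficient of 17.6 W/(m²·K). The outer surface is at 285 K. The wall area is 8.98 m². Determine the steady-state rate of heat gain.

Q ≈ 39.5 W

Thermal resistances in series:
R_inner film = 1/(h_i·A) = 1/(17.6×8.98) = 0.006327 K/W
R_carbon steel = L/(kA) = 0.0009/(45.8×8.98) = 2.188×10^-6 K/W
R_phenolic foam = L/(kA) = 0.155/(0.0229×8.98) = 0.7537 K/W
R_cast iron = L/(kA) = 0.0036/(57.4×8.98) = 6.984×10^-6 K/W
R_total = 0.7601 K/W
Q = ΔT / R_total = 30 / 0.7601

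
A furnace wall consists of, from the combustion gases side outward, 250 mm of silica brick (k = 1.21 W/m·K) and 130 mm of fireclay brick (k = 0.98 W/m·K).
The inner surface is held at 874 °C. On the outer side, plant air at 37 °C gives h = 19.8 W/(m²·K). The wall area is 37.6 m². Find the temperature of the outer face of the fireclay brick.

T ≈ 145 °C

Series thermal resistances:
R_silica brick = L/(kA) = 0.25/(1.21×37.6) = 0.005495 K/W
R_fireclay brick = L/(kA) = 0.13/(0.98×37.6) = 0.003528 K/W
R_outer film = 1/(h_o·A) = 1/(19.8×37.6) = 0.001343 K/W
R_total = 0.01037 K/W;  Q = ΔT/R_total = 837/0.01037 = 80740 W
T_interface = T_inner − Q·ΣR(inner→interface) = 874 − 80700×0.009023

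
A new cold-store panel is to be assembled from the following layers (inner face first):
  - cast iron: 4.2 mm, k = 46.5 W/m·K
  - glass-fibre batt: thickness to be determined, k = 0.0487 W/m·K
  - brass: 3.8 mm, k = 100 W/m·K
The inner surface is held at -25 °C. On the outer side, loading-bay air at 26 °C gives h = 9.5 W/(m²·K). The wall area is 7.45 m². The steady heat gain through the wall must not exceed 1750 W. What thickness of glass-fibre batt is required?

Model the wall as resistances in series:
R_cast iron = L/(kA) = 0.0042/(46.5×7.45) = 1.212×10^-5 K/W
R_brass = L/(kA) = 0.0038/(100×7.45) = 5.101×10^-6 K/W
R_outer film = 1/(h_o·A) = 1/(9.5×7.45) = 0.01413 K/W
Sum of the known resistances R_other = 0.01415 K/W
Required total resistance R_tot = ΔT/Q_allow = 51/1750 = 0.02914 K/W
R_glass-fibre batt = R_tot − R_other = 0.015 K/W
L = R·k·A = 0.015×0.0487×7.45

L ≈ 5.44 mm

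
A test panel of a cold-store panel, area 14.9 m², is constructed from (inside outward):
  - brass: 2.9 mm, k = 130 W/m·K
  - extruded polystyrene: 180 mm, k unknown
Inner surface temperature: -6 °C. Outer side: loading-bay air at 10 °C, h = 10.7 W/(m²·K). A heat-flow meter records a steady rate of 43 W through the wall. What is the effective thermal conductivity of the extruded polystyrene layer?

k ≈ 0.033 W/(m·K)

Using the resistance-network approach (series):
R_brass = L/(kA) = 0.0029/(130×14.9) = 1.497×10^-6 K/W
R_outer film = 1/(h_o·A) = 1/(10.7×14.9) = 0.006272 K/W
Sum of known resistances R_other = 0.006274 K/W
Total R = ΔT/Q = 16/43 = 0.3721 K/W
R_extruded polystyrene = R_total − R_other = 0.3658 K/W
k = L/(R·A) = 0.18/(0.3658×14.9)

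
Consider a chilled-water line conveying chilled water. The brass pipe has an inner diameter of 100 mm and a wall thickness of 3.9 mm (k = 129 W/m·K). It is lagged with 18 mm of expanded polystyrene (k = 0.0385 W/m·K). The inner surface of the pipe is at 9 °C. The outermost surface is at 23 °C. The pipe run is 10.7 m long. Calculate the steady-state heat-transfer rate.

Per-layer cylindrical resistances, series-summed:
R_brass pipe wall = ln(53.9/50)/(2π×129×10.7) = 8.66×10^-6 K/W
R_expanded polystyrene = ln(71.9/53.9)/(2π×0.0385×10.7) = 0.1113 K/W
R_total = 0.1113 K/W
Q = ΔT/R_total = 14/0.1113

Q ≈ 126 W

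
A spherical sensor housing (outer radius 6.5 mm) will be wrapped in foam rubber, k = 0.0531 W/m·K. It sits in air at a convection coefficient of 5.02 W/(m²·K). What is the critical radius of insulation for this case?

For a sphere r_cr = 2k/h = 2×0.0531/5.02
r_cr = 21.2 mm; since the bare radius (6.5 mm) is below r_cr, adding a thin layer of insulation will *increase* heat loss.

r_cr ≈ 21.2 mm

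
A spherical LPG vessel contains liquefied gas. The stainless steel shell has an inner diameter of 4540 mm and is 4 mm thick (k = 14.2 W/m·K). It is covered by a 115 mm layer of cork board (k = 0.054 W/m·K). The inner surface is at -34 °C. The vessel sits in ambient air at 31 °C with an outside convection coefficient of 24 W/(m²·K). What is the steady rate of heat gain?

Each spherical layer contributes R = (1/r_i − 1/r_o)/(4πk):
R_stainless steel shell = (1/2.27 − 1/2.274)/(4π×14.2) = 4.343×10^-6 K/W
R_cork board = (1/2.274 − 1/2.389)/(4π×0.054) = 0.0312 K/W
R_outer film = 1/(h·4πr_o²) = 1/(24×4π×2.389²) = 5.81×10^-4 K/W
R_total = 0.03178 K/W
Q = ΔT/R_total = 65/0.03178

Q ≈ 2050 W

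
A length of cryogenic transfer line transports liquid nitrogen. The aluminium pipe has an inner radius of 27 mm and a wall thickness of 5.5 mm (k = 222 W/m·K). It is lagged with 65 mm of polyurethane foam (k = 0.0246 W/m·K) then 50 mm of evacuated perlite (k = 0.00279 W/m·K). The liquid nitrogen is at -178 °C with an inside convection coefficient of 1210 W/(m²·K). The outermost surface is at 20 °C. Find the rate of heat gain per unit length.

q′ ≈ 6.44 W/m

For a radial system each layer contributes R = ln(r_out/r_in)/(2πkL); films add R = 1/(hA).
R_inner film = 1/(h_i·2πr₁L) = 1/(1210×2π×0.027×1) = 0.004872 K/W
R_aluminium pipe wall = ln(32.5/27)/(2π×222×1) = 1.329×10^-4 K/W
R_polyurethane foam = ln(97.5/32.5)/(2π×0.0246×1) = 7.108 K/W
R_evacuated perlite = ln(147.5/97.5)/(2π×0.00279×1) = 23.62 K/W
R_total = 30.73 K/W
Q = ΔT/R_total = 198/30.73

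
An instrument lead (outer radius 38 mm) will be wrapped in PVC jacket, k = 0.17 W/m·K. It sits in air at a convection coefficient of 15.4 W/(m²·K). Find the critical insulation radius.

For a cylinder r_cr = k/h = 0.17/15.4
r_cr = 11 mm; since the bare radius (38 mm) is above r_cr, any added insulation will reduce heat loss.

r_cr ≈ 11 mm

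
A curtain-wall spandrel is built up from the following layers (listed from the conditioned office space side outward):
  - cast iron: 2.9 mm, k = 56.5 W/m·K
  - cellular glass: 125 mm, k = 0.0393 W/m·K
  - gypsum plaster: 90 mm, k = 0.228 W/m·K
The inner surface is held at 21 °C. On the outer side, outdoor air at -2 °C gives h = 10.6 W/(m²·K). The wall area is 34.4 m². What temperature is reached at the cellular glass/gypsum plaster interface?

T ≈ 1.07 °C

Treating each layer as a thermal resistance in series:
R_cast iron = L/(kA) = 0.0029/(56.5×34.4) = 1.492×10^-6 K/W
R_cellular glass = L/(kA) = 0.125/(0.0393×34.4) = 0.09246 K/W
R_gypsum plaster = L/(kA) = 0.09/(0.228×34.4) = 0.01147 K/W
R_outer film = 1/(h_o·A) = 1/(10.6×34.4) = 0.002742 K/W
R_total = 0.1067 K/W;  Q = ΔT/R_total = 23/0.1067 = 215.6 W
T_interface = T_inner − Q·ΣR(inner→interface) = 21 − 216×0.09246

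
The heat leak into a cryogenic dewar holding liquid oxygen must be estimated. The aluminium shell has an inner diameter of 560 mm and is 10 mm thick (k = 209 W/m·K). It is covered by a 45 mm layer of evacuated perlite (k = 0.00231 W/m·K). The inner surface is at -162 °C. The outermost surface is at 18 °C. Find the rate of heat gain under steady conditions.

Q ≈ 11.3 W

Radial (spherical) resistances in series:
R_aluminium shell = (1/0.28 − 1/0.29)/(4π×209) = 4.689×10^-5 K/W
R_evacuated perlite = (1/0.29 − 1/0.335)/(4π×0.00231) = 15.96 K/W
R_total = 15.96 K/W
Q = ΔT/R_total = 180/15.96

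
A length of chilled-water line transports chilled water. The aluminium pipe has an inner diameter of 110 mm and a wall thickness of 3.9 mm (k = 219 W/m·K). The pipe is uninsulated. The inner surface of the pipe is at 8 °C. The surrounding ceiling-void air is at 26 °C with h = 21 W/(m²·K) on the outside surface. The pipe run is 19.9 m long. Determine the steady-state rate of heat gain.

Q ≈ 2780 W

Treating each annulus and film as a series resistance:
R_aluminium pipe wall = ln(58.9/55)/(2π×219×19.9) = 2.502×10^-6 K/W
R_outer film = 1/(h_o·2πr_oL) = 1/(21×2π×0.0589×19.9) = 0.006466 K/W
R_total = 0.006468 K/W
Q = ΔT/R_total = 18/0.006468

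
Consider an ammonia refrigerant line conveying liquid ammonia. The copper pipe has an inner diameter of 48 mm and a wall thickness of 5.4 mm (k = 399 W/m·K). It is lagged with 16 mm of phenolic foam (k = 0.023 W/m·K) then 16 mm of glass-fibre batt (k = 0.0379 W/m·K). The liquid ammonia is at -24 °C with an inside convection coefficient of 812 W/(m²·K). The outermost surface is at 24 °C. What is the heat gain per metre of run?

q′ ≈ 11.2 W/m

Treating each annulus and film as a series resistance:
R_inner film = 1/(h_i·2πr₁L) = 1/(812×2π×0.024×1) = 0.008167 K/W
R_copper pipe wall = ln(29.4/24)/(2π×399×1) = 8.095×10^-5 K/W
R_phenolic foam = ln(45.4/29.4)/(2π×0.023×1) = 3.007 K/W
R_glass-fibre batt = ln(61.4/45.4)/(2π×0.0379×1) = 1.268 K/W
R_total = 4.283 K/W
Q = ΔT/R_total = 48/4.283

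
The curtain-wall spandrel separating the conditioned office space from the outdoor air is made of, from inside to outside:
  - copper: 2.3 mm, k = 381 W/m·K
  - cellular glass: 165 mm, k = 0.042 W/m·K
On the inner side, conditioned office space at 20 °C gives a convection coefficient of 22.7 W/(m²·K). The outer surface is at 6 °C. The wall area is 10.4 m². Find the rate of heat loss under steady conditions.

Series thermal resistances:
R_inner film = 1/(h_i·A) = 1/(22.7×10.4) = 0.004236 K/W
R_copper = L/(kA) = 0.0023/(381×10.4) = 5.805×10^-7 K/W
R_cellular glass = L/(kA) = 0.165/(0.042×10.4) = 0.3777 K/W
R_total = 0.382 K/W
Q = ΔT / R_total = 14 / 0.382

Q ≈ 36.7 W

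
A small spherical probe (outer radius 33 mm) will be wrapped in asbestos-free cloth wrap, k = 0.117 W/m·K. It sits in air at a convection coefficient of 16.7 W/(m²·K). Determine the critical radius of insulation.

For a sphere r_cr = 2k/h = 2×0.117/16.7
r_cr = 14 mm; since the bare radius (33 mm) is above r_cr, any added insulation will reduce heat loss.

r_cr ≈ 14 mm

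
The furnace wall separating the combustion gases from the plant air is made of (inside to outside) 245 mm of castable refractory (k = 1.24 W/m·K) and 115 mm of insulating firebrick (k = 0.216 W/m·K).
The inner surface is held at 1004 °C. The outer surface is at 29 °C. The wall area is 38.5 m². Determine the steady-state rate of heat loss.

Model the wall as resistances in series:
R_castable refractory = L/(kA) = 0.245/(1.24×38.5) = 0.005132 K/W
R_insulating firebrick = L/(kA) = 0.115/(0.216×38.5) = 0.01383 K/W
R_total = 0.01896 K/W
Q = ΔT / R_total = 975 / 0.01896

Q ≈ 51400 W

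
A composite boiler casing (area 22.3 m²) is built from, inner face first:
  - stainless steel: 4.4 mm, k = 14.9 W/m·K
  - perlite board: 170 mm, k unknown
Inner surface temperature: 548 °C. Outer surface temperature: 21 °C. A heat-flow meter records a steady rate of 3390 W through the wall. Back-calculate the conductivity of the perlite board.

Using the resistance-network approach (series):
R_stainless steel = L/(kA) = 0.0044/(14.9×22.3) = 1.324×10^-5 K/W
Sum of known resistances R_other = 1.324×10^-5 K/W
Total R = ΔT/Q = 527/3390 = 0.1555 K/W
R_perlite board = R_total − R_other = 0.1554 K/W
k = L/(R·A) = 0.17/(0.1554×22.3)

k ≈ 0.049 W/(m·K)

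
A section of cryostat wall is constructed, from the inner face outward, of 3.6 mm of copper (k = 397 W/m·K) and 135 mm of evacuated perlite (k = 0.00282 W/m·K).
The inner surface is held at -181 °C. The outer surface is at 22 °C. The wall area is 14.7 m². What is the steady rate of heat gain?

Series thermal resistances:
R_copper = L/(kA) = 0.0036/(397×14.7) = 6.169×10^-7 K/W
R_evacuated perlite = L/(kA) = 0.135/(0.00282×14.7) = 3.257 K/W
R_total = 3.257 K/W
Q = ΔT / R_total = 203 / 3.257

Q ≈ 62.3 W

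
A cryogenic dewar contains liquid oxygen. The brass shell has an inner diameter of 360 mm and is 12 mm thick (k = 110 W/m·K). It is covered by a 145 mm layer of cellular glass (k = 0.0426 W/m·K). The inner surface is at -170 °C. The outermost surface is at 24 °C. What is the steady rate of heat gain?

Spherical conduction: R = (1/r_in − 1/r_out)/(4πk) per layer; series-sum.
R_brass shell = (1/0.18 − 1/0.192)/(4π×110) = 2.512×10^-4 K/W
R_cellular glass = (1/0.192 − 1/0.337)/(4π×0.0426) = 4.186 K/W
R_total = 4.186 K/W
Q = ΔT/R_total = 194/4.186

Q ≈ 46.3 W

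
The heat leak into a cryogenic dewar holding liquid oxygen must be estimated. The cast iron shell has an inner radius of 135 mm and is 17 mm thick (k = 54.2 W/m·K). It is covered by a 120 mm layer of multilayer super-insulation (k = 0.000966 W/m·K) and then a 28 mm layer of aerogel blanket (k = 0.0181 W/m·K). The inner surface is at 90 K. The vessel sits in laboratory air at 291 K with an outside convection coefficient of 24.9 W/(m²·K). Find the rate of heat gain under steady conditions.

Q ≈ 0.835 W

Radial (spherical) resistances in series:
R_cast iron shell = (1/0.135 − 1/0.152)/(4π×54.2) = 0.001216 K/W
R_multilayer super-insulation = (1/0.152 − 1/0.272)/(4π×0.000966) = 239.1 K/W
R_aerogel blanket = (1/0.272 − 1/0.3)/(4π×0.0181) = 1.509 K/W
R_outer film = 1/(h·4πr_o²) = 1/(24.9×4π×0.3²) = 0.03551 K/W
R_total = 240.6 K/W
Q = ΔT/R_total = 201/240.6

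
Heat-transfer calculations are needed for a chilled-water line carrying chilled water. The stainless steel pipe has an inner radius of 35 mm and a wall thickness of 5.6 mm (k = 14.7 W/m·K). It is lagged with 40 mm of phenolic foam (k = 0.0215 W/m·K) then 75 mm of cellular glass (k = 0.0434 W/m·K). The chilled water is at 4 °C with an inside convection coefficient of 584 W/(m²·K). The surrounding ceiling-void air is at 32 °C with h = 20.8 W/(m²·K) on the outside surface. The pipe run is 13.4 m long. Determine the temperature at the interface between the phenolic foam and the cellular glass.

T ≈ 22.9 °C

Cylindrical conduction, so R = ln(r₂/r₁)/(2πkL) per layer, in series:
R_inner film = 1/(h_i·2πr₁L) = 1/(584×2π×0.035×13.4) = 5.811×10^-4 K/W
R_stainless steel pipe wall = ln(40.6/35)/(2π×14.7×13.4) = 1.199×10^-4 K/W
R_phenolic foam = ln(80.6/40.6)/(2π×0.0215×13.4) = 0.3788 K/W
R_cellular glass = ln(155.6/80.6)/(2π×0.0434×13.4) = 0.18 K/W
R_outer film = 1/(h_o·2πr_oL) = 1/(20.8×2π×0.1556×13.4) = 0.00367 K/W
R_total = 0.5632 K/W
Q = ΔT/R_total = 28/0.5632
Q = 49.7 W
T_interface = T_inner + Q·ΣR(inner→interface) = 4 + 49.7×0.3795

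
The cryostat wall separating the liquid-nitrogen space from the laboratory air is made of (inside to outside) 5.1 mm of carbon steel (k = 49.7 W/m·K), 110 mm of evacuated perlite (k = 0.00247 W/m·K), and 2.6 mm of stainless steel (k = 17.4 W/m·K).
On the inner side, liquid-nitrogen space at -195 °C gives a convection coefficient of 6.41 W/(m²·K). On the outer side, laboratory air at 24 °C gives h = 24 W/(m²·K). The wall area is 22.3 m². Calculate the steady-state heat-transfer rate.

Using the resistance-network approach (series):
R_inner film = 1/(h_i·A) = 1/(6.41×22.3) = 0.006996 K/W
R_carbon steel = L/(kA) = 0.0051/(49.7×22.3) = 4.602×10^-6 K/W
R_evacuated perlite = L/(kA) = 0.11/(0.00247×22.3) = 1.997 K/W
R_stainless steel = L/(kA) = 0.0026/(17.4×22.3) = 6.701×10^-6 K/W
R_outer film = 1/(h_o·A) = 1/(24×22.3) = 0.001868 K/W
R_total = 2.006 K/W
Q = ΔT / R_total = 219 / 2.006

Q ≈ 109 W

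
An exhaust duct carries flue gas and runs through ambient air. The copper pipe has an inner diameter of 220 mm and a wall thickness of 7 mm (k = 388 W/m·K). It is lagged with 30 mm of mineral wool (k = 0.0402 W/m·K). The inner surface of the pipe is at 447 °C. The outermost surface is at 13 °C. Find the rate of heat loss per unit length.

q′ ≈ 480 W/m

Treating each annulus and film as a series resistance:
R_copper pipe wall = ln(117/110)/(2π×388×1) = 2.531×10^-5 K/W
R_mineral wool = ln(147/117)/(2π×0.0402×1) = 0.9037 K/W
R_total = 0.9037 K/W
Q = ΔT/R_total = 434/0.9037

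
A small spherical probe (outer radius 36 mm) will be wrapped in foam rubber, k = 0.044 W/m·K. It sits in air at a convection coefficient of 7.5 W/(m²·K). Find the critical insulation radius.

r_cr ≈ 11.7 mm

For a sphere r_cr = 2k/h = 2×0.044/7.5
r_cr = 11.7 mm; since the bare radius (36 mm) is above r_cr, any added insulation will reduce heat loss.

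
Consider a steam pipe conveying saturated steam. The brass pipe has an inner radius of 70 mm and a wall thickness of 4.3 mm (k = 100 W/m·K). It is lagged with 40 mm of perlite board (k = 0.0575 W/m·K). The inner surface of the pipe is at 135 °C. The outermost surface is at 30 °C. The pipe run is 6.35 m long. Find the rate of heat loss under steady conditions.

Radial resistances (cylindrical: R_cond = ln(r_o/r_i)/(2πkL), R_conv = 1/(h·2πrL)):
R_brass pipe wall = ln(74.3/70)/(2π×100×6.35) = 1.494×10^-5 K/W
R_perlite board = ln(114.3/74.3)/(2π×0.0575×6.35) = 0.1877 K/W
R_total = 0.1878 K/W
Q = ΔT/R_total = 105/0.1878

Q ≈ 559 W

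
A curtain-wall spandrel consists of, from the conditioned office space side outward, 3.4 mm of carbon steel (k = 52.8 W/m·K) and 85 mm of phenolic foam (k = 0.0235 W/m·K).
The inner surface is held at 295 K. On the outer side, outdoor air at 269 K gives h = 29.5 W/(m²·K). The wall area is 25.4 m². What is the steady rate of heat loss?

Q ≈ 181 W

Using the resistance-network approach (series):
R_carbon steel = L/(kA) = 0.0034/(52.8×25.4) = 2.535×10^-6 K/W
R_phenolic foam = L/(kA) = 0.085/(0.0235×25.4) = 0.1424 K/W
R_outer film = 1/(h_o·A) = 1/(29.5×25.4) = 0.001335 K/W
R_total = 0.1437 K/W
Q = ΔT / R_total = 26 / 0.1437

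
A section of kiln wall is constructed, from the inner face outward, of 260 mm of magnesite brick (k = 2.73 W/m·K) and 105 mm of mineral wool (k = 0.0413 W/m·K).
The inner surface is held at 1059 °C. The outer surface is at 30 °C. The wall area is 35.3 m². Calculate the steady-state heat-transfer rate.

Thermal resistances in series:
R_magnesite brick = L/(kA) = 0.26/(2.73×35.3) = 0.002698 K/W
R_mineral wool = L/(kA) = 0.105/(0.0413×35.3) = 0.07202 K/W
R_total = 0.07472 K/W
Q = ΔT / R_total = 1029 / 0.07472

Q ≈ 13800 W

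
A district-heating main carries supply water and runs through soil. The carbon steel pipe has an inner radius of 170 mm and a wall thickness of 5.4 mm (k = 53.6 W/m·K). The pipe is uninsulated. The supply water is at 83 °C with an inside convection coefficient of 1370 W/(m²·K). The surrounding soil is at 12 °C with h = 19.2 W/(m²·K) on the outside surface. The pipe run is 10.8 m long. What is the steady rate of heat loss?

Q ≈ 16000 W

Treating each annulus and film as a series resistance:
R_inner film = 1/(h_i·2πr₁L) = 1/(1370×2π×0.17×10.8) = 6.327×10^-5 K/W
R_carbon steel pipe wall = ln(175.4/170)/(2π×53.6×10.8) = 8.597×10^-6 K/W
R_outer film = 1/(h_o·2πr_oL) = 1/(19.2×2π×0.1754×10.8) = 0.004376 K/W
R_total = 0.004448 K/W
Q = ΔT/R_total = 71/0.004448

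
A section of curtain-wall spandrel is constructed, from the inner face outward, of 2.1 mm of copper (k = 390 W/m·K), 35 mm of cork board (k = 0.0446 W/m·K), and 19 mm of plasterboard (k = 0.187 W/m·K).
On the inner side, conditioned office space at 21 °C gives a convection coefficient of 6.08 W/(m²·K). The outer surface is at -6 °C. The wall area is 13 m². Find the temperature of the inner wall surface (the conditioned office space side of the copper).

Thermal resistances in series:
R_inner film = 1/(h_i·A) = 1/(6.08×13) = 0.01265 K/W
R_copper = L/(kA) = 0.0021/(390×13) = 4.142×10^-7 K/W
R_cork board = L/(kA) = 0.035/(0.0446×13) = 0.06037 K/W
R_plasterboard = L/(kA) = 0.019/(0.187×13) = 0.007816 K/W
R_total = 0.08083 K/W;  Q = ΔT/R_total = 27/0.08083 = 334 W
T_interface = T_inner − Q·ΣR(inner→interface) = 21 − 334×0.01265

T ≈ 16.8 °C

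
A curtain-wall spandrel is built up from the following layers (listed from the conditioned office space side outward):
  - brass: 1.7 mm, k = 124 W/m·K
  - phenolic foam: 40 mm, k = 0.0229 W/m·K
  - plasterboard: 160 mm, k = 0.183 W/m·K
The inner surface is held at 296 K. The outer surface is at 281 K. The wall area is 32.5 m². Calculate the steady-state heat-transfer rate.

Q ≈ 186 W

Using the resistance-network approach (series):
R_brass = L/(kA) = 0.0017/(124×32.5) = 4.218×10^-7 K/W
R_phenolic foam = L/(kA) = 0.04/(0.0229×32.5) = 0.05375 K/W
R_plasterboard = L/(kA) = 0.16/(0.183×32.5) = 0.0269 K/W
R_total = 0.08065 K/W
Q = ΔT / R_total = 15 / 0.08065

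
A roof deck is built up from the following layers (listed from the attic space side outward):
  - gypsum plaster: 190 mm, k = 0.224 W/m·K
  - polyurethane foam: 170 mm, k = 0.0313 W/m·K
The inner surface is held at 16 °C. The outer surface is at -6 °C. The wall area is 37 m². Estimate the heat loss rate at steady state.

Q ≈ 130 W

Thermal resistances in series:
R_gypsum plaster = L/(kA) = 0.19/(0.224×37) = 0.02292 K/W
R_polyurethane foam = L/(kA) = 0.17/(0.0313×37) = 0.1468 K/W
R_total = 0.1697 K/W
Q = ΔT / R_total = 22 / 0.1697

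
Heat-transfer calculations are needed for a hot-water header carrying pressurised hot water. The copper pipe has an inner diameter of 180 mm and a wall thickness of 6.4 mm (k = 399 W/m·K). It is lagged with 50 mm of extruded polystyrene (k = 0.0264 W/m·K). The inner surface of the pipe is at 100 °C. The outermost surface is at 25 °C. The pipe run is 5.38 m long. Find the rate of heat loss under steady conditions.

Q ≈ 160 W

Cylindrical conduction, so R = ln(r₂/r₁)/(2πkL) per layer, in series:
R_copper pipe wall = ln(96.4/90)/(2π×399×5.38) = 5.093×10^-6 K/W
R_extruded polystyrene = ln(146.4/96.4)/(2π×0.0264×5.38) = 0.4682 K/W
R_total = 0.4682 K/W
Q = ΔT/R_total = 75/0.4682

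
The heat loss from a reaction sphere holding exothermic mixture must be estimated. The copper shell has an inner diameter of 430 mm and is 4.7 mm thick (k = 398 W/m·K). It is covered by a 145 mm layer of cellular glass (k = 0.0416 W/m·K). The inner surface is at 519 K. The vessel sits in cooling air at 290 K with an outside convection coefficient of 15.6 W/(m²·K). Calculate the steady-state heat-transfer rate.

Each spherical layer contributes R = (1/r_i − 1/r_o)/(4πk):
R_copper shell = (1/0.215 − 1/0.2197)/(4π×398) = 1.989×10^-5 K/W
R_cellular glass = (1/0.2197 − 1/0.3647)/(4π×0.0416) = 3.462 K/W
R_outer film = 1/(h·4πr_o²) = 1/(15.6×4π×0.3647²) = 0.03835 K/W
R_total = 3.5 K/W
Q = ΔT/R_total = 229/3.5

Q ≈ 65.4 W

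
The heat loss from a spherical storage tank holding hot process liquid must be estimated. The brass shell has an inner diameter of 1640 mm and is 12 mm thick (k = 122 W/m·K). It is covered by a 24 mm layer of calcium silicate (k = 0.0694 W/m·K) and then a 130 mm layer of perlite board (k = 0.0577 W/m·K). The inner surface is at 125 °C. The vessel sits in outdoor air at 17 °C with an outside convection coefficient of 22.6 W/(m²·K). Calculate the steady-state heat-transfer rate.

Q ≈ 424 W

Radial (spherical) resistances in series:
R_brass shell = (1/0.82 − 1/0.832)/(4π×122) = 1.147×10^-5 K/W
R_calcium silicate = (1/0.832 − 1/0.856)/(4π×0.0694) = 0.03864 K/W
R_perlite board = (1/0.856 − 1/0.986)/(4π×0.0577) = 0.2124 K/W
R_outer film = 1/(h·4πr_o²) = 1/(22.6×4π×0.986²) = 0.003622 K/W
R_total = 0.2547 K/W
Q = ΔT/R_total = 108/0.2547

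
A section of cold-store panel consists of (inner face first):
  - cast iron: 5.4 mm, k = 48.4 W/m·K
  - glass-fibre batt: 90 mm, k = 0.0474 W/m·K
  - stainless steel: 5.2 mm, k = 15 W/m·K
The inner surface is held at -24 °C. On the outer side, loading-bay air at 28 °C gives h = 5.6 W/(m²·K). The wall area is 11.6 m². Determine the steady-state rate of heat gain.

Q ≈ 290 W

Thermal resistances in series:
R_cast iron = L/(kA) = 0.0054/(48.4×11.6) = 9.618×10^-6 K/W
R_glass-fibre batt = L/(kA) = 0.09/(0.0474×11.6) = 0.1637 K/W
R_stainless steel = L/(kA) = 0.0052/(15×11.6) = 2.989×10^-5 K/W
R_outer film = 1/(h_o·A) = 1/(5.6×11.6) = 0.01539 K/W
R_total = 0.1791 K/W
Q = ΔT / R_total = 52 / 0.1791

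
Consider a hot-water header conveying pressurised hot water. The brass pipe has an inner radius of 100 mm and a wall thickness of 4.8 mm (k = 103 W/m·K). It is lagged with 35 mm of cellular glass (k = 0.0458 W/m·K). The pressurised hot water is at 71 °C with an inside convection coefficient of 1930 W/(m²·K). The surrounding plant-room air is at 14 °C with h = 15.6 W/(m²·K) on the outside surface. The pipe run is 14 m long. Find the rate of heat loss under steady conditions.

Radial resistances (cylindrical: R_cond = ln(r_o/r_i)/(2πkL), R_conv = 1/(h·2πrL)):
R_inner film = 1/(h_i·2πr₁L) = 1/(1930×2π×0.1×14) = 5.89×10^-5 K/W
R_brass pipe wall = ln(104.8/100)/(2π×103×14) = 5.175×10^-6 K/W
R_cellular glass = ln(139.8/104.8)/(2π×0.0458×14) = 0.07153 K/W
R_outer film = 1/(h_o·2πr_oL) = 1/(15.6×2π×0.1398×14) = 0.005213 K/W
R_total = 0.0768 K/W
Q = ΔT/R_total = 57/0.0768

Q ≈ 742 W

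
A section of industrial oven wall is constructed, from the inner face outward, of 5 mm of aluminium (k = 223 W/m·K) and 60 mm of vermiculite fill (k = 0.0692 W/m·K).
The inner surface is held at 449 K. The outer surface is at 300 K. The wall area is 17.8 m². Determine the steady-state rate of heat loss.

Q ≈ 3060 W

Treating each layer as a thermal resistance in series:
R_aluminium = L/(kA) = 0.005/(223×17.8) = 1.26×10^-6 K/W
R_vermiculite fill = L/(kA) = 0.06/(0.0692×17.8) = 0.04871 K/W
R_total = 0.04871 K/W
Q = ΔT / R_total = 149 / 0.04871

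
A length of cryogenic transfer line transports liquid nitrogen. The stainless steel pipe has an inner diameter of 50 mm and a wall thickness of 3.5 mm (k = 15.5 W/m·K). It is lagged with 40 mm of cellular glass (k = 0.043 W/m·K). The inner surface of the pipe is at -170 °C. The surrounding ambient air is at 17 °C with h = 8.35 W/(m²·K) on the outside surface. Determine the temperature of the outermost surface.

For a radial system each layer contributes R = ln(r_out/r_in)/(2πkL); films add R = 1/(hA).
R_stainless steel pipe wall = ln(28.5/25)/(2π×15.5×1) = 0.001345 K/W
R_cellular glass = ln(68.5/28.5)/(2π×0.043×1) = 3.246 K/W
R_outer film = 1/(h_o·2πr_oL) = 1/(8.35×2π×0.0685×1) = 0.2783 K/W
R_total = 3.525 K/W
Q = ΔT/R_total = 187/3.525
Q = 53 W/m
T_interface = T_inner + Q·ΣR(inner→interface) = -170 + 53×3.247

T ≈ 2.24 °C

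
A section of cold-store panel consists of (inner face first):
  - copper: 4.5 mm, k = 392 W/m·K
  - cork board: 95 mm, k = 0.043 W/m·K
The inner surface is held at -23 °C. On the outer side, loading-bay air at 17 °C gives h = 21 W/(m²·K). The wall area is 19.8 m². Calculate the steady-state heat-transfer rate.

Q ≈ 351 W

Series thermal resistances:
R_copper = L/(kA) = 0.0045/(392×19.8) = 5.798×10^-7 K/W
R_cork board = L/(kA) = 0.095/(0.043×19.8) = 0.1116 K/W
R_outer film = 1/(h_o·A) = 1/(21×19.8) = 0.002405 K/W
R_total = 0.114 K/W
Q = ΔT / R_total = 40 / 0.114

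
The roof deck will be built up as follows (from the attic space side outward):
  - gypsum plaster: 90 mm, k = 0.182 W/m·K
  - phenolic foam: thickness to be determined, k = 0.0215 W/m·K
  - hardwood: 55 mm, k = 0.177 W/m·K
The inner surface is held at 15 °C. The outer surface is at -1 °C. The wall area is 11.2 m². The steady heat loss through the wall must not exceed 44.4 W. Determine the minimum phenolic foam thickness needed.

Treating each layer as a thermal resistance in series:
R_gypsum plaster = L/(kA) = 0.09/(0.182×11.2) = 0.04415 K/W
R_hardwood = L/(kA) = 0.055/(0.177×11.2) = 0.02774 K/W
Sum of the known resistances R_other = 0.0719 K/W
Required total resistance R_tot = ΔT/Q_allow = 16/44.4 = 0.3604 K/W
R_phenolic foam = R_tot − R_other = 0.2885 K/W
L = R·k·A = 0.2885×0.0215×11.2

L ≈ 69.5 mm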